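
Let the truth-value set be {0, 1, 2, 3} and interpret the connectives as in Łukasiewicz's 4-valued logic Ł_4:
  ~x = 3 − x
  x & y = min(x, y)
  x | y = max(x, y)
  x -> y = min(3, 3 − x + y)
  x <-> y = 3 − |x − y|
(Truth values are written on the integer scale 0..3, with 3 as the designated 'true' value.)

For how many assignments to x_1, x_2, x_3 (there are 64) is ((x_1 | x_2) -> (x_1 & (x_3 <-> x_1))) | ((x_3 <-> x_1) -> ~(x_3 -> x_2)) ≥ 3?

value 3: 36 assignments (counts)
value 2: 21 assignments
value 1: 6 assignments
value 0: 1 assignment
So 36 of the 64 assignments meet the threshold.

36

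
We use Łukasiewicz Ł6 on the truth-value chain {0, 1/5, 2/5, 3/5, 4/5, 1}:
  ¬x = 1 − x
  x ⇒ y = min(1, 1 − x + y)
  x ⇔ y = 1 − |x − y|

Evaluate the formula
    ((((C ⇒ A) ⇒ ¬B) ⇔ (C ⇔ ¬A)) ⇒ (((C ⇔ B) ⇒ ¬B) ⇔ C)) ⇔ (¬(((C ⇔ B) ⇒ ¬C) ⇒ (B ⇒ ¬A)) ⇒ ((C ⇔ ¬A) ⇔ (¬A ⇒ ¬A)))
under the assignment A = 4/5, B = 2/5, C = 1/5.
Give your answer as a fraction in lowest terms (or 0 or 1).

C ⇒ A = 1/5 ⇒ 4/5 = 1
¬B = ¬2/5 = 3/5
(C ⇒ A) ⇒ ¬B = 1 ⇒ 3/5 = 3/5
¬A = ¬4/5 = 1/5
C ⇔ ¬A = 1/5 ⇔ 1/5 = 1
((C ⇒ A) ⇒ ¬B) ⇔ (C ⇔ ¬A) = 3/5 ⇔ 1 = 3/5
C ⇔ B = 1/5 ⇔ 2/5 = 4/5
¬B = ¬2/5 = 3/5
(C ⇔ B) ⇒ ¬B = 4/5 ⇒ 3/5 = 4/5
((C ⇔ B) ⇒ ¬B) ⇔ C = 4/5 ⇔ 1/5 = 2/5
(((C ⇒ A) ⇒ ¬B) ⇔ (C ⇔ ¬A)) ⇒ (((C ⇔ B) ⇒ ¬B) ⇔ C) = 3/5 ⇒ 2/5 = 4/5
C ⇔ B = 1/5 ⇔ 2/5 = 4/5
¬C = ¬1/5 = 4/5
(C ⇔ B) ⇒ ¬C = 4/5 ⇒ 4/5 = 1
¬A = ¬4/5 = 1/5
B ⇒ ¬A = 2/5 ⇒ 1/5 = 4/5
((C ⇔ B) ⇒ ¬C) ⇒ (B ⇒ ¬A) = 1 ⇒ 4/5 = 4/5
¬(((C ⇔ B) ⇒ ¬C) ⇒ (B ⇒ ¬A)) = ¬4/5 = 1/5
¬A = ¬4/5 = 1/5
C ⇔ ¬A = 1/5 ⇔ 1/5 = 1
¬A = ¬4/5 = 1/5
¬A = ¬4/5 = 1/5
¬A ⇒ ¬A = 1/5 ⇒ 1/5 = 1
(C ⇔ ¬A) ⇔ (¬A ⇒ ¬A) = 1 ⇔ 1 = 1
¬(((C ⇔ B) ⇒ ¬C) ⇒ (B ⇒ ¬A)) ⇒ ((C ⇔ ¬A) ⇔ (¬A ⇒ ¬A)) = 1/5 ⇒ 1 = 1
((((C ⇒ A) ⇒ ¬B) ⇔ (C ⇔ ¬A)) ⇒ (((C ⇔ B) ⇒ ¬B) ⇔ C)) ⇔ (¬(((C ⇔ B) ⇒ ¬C) ⇒ (B ⇒ ¬A)) ⇒ ((C ⇔ ¬A) ⇔ (¬A ⇒ ¬A))) = 4/5 ⇔ 1 = 4/5

4/5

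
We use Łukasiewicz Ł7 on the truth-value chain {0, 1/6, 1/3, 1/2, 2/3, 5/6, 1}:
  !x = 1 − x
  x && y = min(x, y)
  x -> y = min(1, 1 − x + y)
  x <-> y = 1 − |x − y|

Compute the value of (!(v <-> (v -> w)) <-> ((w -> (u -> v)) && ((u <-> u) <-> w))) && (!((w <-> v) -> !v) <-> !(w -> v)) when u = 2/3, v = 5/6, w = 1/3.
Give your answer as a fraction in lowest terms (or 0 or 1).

v -> w = 5/6 -> 1/3 = 1/2
v <-> (v -> w) = 5/6 <-> 1/2 = 2/3
!(v <-> (v -> w)) = !2/3 = 1/3
u -> v = 2/3 -> 5/6 = 1
w -> (u -> v) = 1/3 -> 1 = 1
u <-> u = 2/3 <-> 2/3 = 1
(u <-> u) <-> w = 1 <-> 1/3 = 1/3
(w -> (u -> v)) && ((u <-> u) <-> w) = 1 && 1/3 = 1/3
!(v <-> (v -> w)) <-> ((w -> (u -> v)) && ((u <-> u) <-> w)) = 1/3 <-> 1/3 = 1
w <-> v = 1/3 <-> 5/6 = 1/2
!v = !5/6 = 1/6
(w <-> v) -> !v = 1/2 -> 1/6 = 2/3
!((w <-> v) -> !v) = !2/3 = 1/3
w -> v = 1/3 -> 5/6 = 1
!(w -> v) = !1 = 0
!((w <-> v) -> !v) <-> !(w -> v) = 1/3 <-> 0 = 2/3
(!(v <-> (v -> w)) <-> ((w -> (u -> v)) && ((u <-> u) <-> w))) && (!((w <-> v) -> !v) <-> !(w -> v)) = 1 && 2/3 = 2/3

2/3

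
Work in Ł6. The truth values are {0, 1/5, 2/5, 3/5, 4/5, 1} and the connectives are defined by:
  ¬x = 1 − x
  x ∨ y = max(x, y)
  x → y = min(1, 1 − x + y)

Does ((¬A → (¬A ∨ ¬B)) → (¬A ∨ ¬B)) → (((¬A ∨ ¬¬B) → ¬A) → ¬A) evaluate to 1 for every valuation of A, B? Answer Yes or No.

No

Counterexample: take A = 1/5, B = 0.
¬A = ¬1/5 = 4/5
¬A = ¬1/5 = 4/5
¬B = ¬0 = 1
¬A ∨ ¬B = 4/5 ∨ 1 = 1
¬A → (¬A ∨ ¬B) = 4/5 → 1 = 1
¬A = ¬1/5 = 4/5
¬B = ¬0 = 1
¬A ∨ ¬B = 4/5 ∨ 1 = 1
(¬A → (¬A ∨ ¬B)) → (¬A ∨ ¬B) = 1 → 1 = 1
¬A = ¬1/5 = 4/5
¬B = ¬0 = 1
¬¬B = ¬1 = 0
¬A ∨ ¬¬B = 4/5 ∨ 0 = 4/5
¬A = ¬1/5 = 4/5
(¬A ∨ ¬¬B) → ¬A = 4/5 → 4/5 = 1
¬A = ¬1/5 = 4/5
((¬A ∨ ¬¬B) → ¬A) → ¬A = 1 → 4/5 = 4/5
((¬A → (¬A ∨ ¬B)) → (¬A ∨ ¬B)) → (((¬A ∨ ¬¬B) → ¬A) → ¬A) = 1 → 4/5 = 4/5
This gives 4/5 ≠ 1.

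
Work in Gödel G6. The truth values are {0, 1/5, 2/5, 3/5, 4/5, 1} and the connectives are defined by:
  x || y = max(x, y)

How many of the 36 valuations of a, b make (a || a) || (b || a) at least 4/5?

20

value 1: 11 assignments (counts)
value 4/5: 9 assignments (counts)
value 3/5: 7 assignments
value 2/5: 5 assignments
value 1/5: 3 assignments
value 0: 1 assignment
So 20 of the 36 assignments meet the threshold.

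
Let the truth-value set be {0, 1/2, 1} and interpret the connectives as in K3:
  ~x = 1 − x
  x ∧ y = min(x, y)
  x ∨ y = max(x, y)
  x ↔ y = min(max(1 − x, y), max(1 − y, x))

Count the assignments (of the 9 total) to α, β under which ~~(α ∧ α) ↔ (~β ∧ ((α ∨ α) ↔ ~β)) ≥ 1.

α = 0, β = 0 ↦ 1  ≥
α = 0, β = 1/2 ↦ 1/2  <
α = 0, β = 1 ↦ 1  ≥
α = 1/2, β = 0 ↦ 1/2  <
α = 1/2, β = 1/2 ↦ 1/2  <
α = 1/2, β = 1 ↦ 1/2  <
α = 1, β = 0 ↦ 1  ≥
α = 1, β = 1/2 ↦ 1/2  <
α = 1, β = 1 ↦ 0  <
So 3 of the 9 assignments meet the threshold.

3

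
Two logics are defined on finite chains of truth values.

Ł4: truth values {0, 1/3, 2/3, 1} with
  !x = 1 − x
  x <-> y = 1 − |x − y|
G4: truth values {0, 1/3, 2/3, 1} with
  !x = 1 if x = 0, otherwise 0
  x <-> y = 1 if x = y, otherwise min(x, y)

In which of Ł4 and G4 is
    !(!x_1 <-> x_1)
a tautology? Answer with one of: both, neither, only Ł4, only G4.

In Ł4: at x_1 = 1/3 the value is 1/3 — not a tautology.
In G4: every assignment gives 1 — tautology.

only G4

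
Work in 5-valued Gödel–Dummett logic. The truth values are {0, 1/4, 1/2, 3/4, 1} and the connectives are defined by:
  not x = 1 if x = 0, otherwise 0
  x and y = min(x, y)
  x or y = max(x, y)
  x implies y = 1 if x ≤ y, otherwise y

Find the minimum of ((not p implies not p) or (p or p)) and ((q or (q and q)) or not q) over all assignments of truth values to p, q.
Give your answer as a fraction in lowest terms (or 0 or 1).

1/4

Take p = 0, q = 1/4:
not p = not 0 = 1
not p = not 0 = 1
not p implies not p = 1 implies 1 = 1
p or p = 0 or 0 = 0
(not p implies not p) or (p or p) = 1 or 0 = 1
q and q = 1/4 and 1/4 = 1/4
q or (q and q) = 1/4 or 1/4 = 1/4
not q = not 1/4 = 0
(q or (q and q)) or not q = 1/4 or 0 = 1/4
((not p implies not p) or (p or p)) and ((q or (q and q)) or not q) = 1 and 1/4 = 1/4
No assignment yields a value below 1/4, so this is the minimum.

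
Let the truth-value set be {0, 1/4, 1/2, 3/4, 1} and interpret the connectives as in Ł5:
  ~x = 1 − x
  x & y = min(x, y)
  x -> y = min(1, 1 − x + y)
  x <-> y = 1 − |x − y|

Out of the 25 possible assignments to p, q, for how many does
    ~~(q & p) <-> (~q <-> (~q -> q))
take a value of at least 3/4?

value 1: 10 assignments (counts)
value 3/4: 4 assignments (counts)
value 1/2: 8 assignments
value 1/4: 2 assignments
value 0: 1 assignment
So 14 of the 25 assignments meet the threshold.

14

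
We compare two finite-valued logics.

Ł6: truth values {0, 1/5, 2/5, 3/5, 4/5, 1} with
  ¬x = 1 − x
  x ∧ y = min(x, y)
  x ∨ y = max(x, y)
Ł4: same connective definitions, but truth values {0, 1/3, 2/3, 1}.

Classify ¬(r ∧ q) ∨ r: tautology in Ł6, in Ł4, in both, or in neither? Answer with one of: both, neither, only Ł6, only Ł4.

neither

In Ł6: at q = 1/5, r = 1/5 the value is 4/5 — not a tautology.
In Ł4: at q = 1/3, r = 1/3 the value is 2/3 — not a tautology.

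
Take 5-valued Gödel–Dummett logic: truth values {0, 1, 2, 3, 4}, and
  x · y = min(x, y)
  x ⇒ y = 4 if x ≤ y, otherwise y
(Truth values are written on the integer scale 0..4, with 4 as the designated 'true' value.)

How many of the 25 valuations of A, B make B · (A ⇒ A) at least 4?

value 4: 5 assignments (counts)
value 3: 5 assignments
value 2: 5 assignments
value 1: 5 assignments
value 0: 5 assignments
So 5 of the 25 assignments meet the threshold.

5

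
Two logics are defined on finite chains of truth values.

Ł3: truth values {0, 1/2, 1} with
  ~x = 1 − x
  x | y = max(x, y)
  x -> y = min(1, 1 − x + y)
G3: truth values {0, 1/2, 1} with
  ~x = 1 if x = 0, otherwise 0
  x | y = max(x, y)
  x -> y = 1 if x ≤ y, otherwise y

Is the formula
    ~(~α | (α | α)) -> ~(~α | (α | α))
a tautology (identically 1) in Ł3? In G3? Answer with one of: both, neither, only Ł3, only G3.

In Ł3: every assignment gives 1 — tautology.
In G3: every assignment gives 1 — tautology.

both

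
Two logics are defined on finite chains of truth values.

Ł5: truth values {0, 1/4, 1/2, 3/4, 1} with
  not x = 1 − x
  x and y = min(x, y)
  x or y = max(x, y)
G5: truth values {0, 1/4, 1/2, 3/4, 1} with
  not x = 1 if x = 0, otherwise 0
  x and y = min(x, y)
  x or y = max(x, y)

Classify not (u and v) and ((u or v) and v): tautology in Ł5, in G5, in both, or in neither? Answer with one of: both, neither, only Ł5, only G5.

neither

In Ł5: at u = 0, v = 0 the value is 0 — not a tautology.
In G5: at u = 0, v = 0 the value is 0 — not a tautology.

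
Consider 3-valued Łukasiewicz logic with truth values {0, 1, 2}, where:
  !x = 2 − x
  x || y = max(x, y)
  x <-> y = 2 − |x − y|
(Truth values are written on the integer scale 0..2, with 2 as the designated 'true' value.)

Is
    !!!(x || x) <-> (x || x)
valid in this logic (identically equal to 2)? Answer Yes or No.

Counterexample: take x = 0.
x || x = 0 || 0 = 0
!(x || x) = !0 = 2
!!(x || x) = !2 = 0
!!!(x || x) = !0 = 2
x || x = 0 || 0 = 0
!!!(x || x) <-> (x || x) = 2 <-> 0 = 0
This gives 0 ≠ 2.

No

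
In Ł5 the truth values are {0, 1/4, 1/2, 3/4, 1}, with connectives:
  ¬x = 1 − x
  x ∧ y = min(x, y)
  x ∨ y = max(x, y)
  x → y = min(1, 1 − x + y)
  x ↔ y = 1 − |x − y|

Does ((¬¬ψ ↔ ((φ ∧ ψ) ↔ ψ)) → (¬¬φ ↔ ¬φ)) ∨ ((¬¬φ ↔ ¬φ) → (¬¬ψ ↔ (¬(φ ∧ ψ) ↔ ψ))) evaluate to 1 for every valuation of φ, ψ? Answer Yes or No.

No

Counterexample: take φ = 3/4, ψ = 1.
¬ψ = ¬1 = 0
¬¬ψ = ¬0 = 1
φ ∧ ψ = 3/4 ∧ 1 = 3/4
(φ ∧ ψ) ↔ ψ = 3/4 ↔ 1 = 3/4
¬¬ψ ↔ ((φ ∧ ψ) ↔ ψ) = 1 ↔ 3/4 = 3/4
¬φ = ¬3/4 = 1/4
¬¬φ = ¬1/4 = 3/4
¬φ = ¬3/4 = 1/4
¬¬φ ↔ ¬φ = 3/4 ↔ 1/4 = 1/2
(¬¬ψ ↔ ((φ ∧ ψ) ↔ ψ)) → (¬¬φ ↔ ¬φ) = 3/4 → 1/2 = 3/4
¬φ = ¬3/4 = 1/4
¬¬φ = ¬1/4 = 3/4
¬φ = ¬3/4 = 1/4
¬¬φ ↔ ¬φ = 3/4 ↔ 1/4 = 1/2
¬ψ = ¬1 = 0
¬¬ψ = ¬0 = 1
φ ∧ ψ = 3/4 ∧ 1 = 3/4
¬(φ ∧ ψ) = ¬3/4 = 1/4
¬(φ ∧ ψ) ↔ ψ = 1/4 ↔ 1 = 1/4
¬¬ψ ↔ (¬(φ ∧ ψ) ↔ ψ) = 1 ↔ 1/4 = 1/4
(¬¬φ ↔ ¬φ) → (¬¬ψ ↔ (¬(φ ∧ ψ) ↔ ψ)) = 1/2 → 1/4 = 3/4
((¬¬ψ ↔ ((φ ∧ ψ) ↔ ψ)) → (¬¬φ ↔ ¬φ)) ∨ ((¬¬φ ↔ ¬φ) → (¬¬ψ ↔ (¬(φ ∧ ψ) ↔ ψ))) = 3/4 ∨ 3/4 = 3/4
This gives 3/4 ≠ 1.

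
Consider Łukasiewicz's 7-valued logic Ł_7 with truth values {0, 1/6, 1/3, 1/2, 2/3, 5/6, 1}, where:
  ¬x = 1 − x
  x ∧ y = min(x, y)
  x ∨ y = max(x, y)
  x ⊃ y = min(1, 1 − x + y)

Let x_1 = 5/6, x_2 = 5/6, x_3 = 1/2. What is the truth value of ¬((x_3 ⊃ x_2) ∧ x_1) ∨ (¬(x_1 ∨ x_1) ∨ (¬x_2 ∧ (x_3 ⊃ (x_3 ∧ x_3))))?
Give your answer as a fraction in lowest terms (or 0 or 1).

x_3 ⊃ x_2 = 1/2 ⊃ 5/6 = 1
(x_3 ⊃ x_2) ∧ x_1 = 1 ∧ 5/6 = 5/6
¬((x_3 ⊃ x_2) ∧ x_1) = ¬5/6 = 1/6
x_1 ∨ x_1 = 5/6 ∨ 5/6 = 5/6
¬(x_1 ∨ x_1) = ¬5/6 = 1/6
¬x_2 = ¬5/6 = 1/6
x_3 ∧ x_3 = 1/2 ∧ 1/2 = 1/2
x_3 ⊃ (x_3 ∧ x_3) = 1/2 ⊃ 1/2 = 1
¬x_2 ∧ (x_3 ⊃ (x_3 ∧ x_3)) = 1/6 ∧ 1 = 1/6
¬(x_1 ∨ x_1) ∨ (¬x_2 ∧ (x_3 ⊃ (x_3 ∧ x_3))) = 1/6 ∨ 1/6 = 1/6
¬((x_3 ⊃ x_2) ∧ x_1) ∨ (¬(x_1 ∨ x_1) ∨ (¬x_2 ∧ (x_3 ⊃ (x_3 ∧ x_3)))) = 1/6 ∨ 1/6 = 1/6

1/6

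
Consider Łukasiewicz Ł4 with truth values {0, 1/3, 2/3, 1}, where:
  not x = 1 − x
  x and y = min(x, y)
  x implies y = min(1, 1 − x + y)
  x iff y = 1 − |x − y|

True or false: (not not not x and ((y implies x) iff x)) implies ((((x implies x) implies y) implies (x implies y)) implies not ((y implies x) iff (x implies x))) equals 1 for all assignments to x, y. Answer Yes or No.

Counterexample: take x = 1/3, y = 0.
not x = not 1/3 = 2/3
not not x = not 2/3 = 1/3
not not not x = not 1/3 = 2/3
y implies x = 0 implies 1/3 = 1
(y implies x) iff x = 1 iff 1/3 = 1/3
not not not x and ((y implies x) iff x) = 2/3 and 1/3 = 1/3
x implies x = 1/3 implies 1/3 = 1
(x implies x) implies y = 1 implies 0 = 0
x implies y = 1/3 implies 0 = 2/3
((x implies x) implies y) implies (x implies y) = 0 implies 2/3 = 1
y implies x = 0 implies 1/3 = 1
x implies x = 1/3 implies 1/3 = 1
(y implies x) iff (x implies x) = 1 iff 1 = 1
not ((y implies x) iff (x implies x)) = not 1 = 0
(((x implies x) implies y) implies (x implies y)) implies not ((y implies x) iff (x implies x)) = 1 implies 0 = 0
(not not not x and ((y implies x) iff x)) implies ((((x implies x) implies y) implies (x implies y)) implies not ((y implies x) iff (x implies x))) = 1/3 implies 0 = 2/3
This gives 2/3 ≠ 1.

No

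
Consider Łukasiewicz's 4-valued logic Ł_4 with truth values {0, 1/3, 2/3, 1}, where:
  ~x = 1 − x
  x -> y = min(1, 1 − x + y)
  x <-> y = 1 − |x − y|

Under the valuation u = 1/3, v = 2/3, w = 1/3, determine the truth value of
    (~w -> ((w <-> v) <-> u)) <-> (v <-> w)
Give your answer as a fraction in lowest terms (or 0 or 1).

~w = ~1/3 = 2/3
w <-> v = 1/3 <-> 2/3 = 2/3
(w <-> v) <-> u = 2/3 <-> 1/3 = 2/3
~w -> ((w <-> v) <-> u) = 2/3 -> 2/3 = 1
v <-> w = 2/3 <-> 1/3 = 2/3
(~w -> ((w <-> v) <-> u)) <-> (v <-> w) = 1 <-> 2/3 = 2/3

2/3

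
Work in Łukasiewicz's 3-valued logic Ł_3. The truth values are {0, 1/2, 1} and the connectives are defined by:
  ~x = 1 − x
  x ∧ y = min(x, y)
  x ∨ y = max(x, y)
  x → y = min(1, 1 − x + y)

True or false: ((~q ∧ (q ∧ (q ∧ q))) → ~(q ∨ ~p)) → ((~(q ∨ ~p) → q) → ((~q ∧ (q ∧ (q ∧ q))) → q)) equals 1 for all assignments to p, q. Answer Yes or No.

p = 0, q = 0 ↦ 1
p = 0, q = 1/2 ↦ 1
p = 0, q = 1 ↦ 1
p = 1/2, q = 0 ↦ 1
p = 1/2, q = 1/2 ↦ 1
p = 1/2, q = 1 ↦ 1
p = 1, q = 0 ↦ 1
p = 1, q = 1/2 ↦ 1
p = 1, q = 1 ↦ 1
Every assignment gives a value ≥ 1.

Yes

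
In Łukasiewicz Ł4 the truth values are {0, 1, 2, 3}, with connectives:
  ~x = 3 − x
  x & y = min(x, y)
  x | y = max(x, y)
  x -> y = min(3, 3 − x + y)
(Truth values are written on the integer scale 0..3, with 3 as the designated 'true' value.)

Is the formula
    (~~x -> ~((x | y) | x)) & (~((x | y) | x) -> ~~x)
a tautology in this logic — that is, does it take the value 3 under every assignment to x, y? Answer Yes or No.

Counterexample: take x = 0, y = 0.
~x = ~0 = 3
~~x = ~3 = 0
x | y = 0 | 0 = 0
(x | y) | x = 0 | 0 = 0
~((x | y) | x) = ~0 = 3
~~x -> ~((x | y) | x) = 0 -> 3 = 3
~((x | y) | x) -> ~~x = 3 -> 0 = 0
(~~x -> ~((x | y) | x)) & (~((x | y) | x) -> ~~x) = 3 & 0 = 0
This gives 0 ≠ 3.

No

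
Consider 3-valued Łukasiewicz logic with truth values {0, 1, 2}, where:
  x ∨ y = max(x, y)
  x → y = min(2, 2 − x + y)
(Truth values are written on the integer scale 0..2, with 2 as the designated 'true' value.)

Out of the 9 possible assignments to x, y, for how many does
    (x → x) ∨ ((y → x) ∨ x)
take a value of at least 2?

x = 0, y = 0 ↦ 2  ≥
x = 0, y = 1 ↦ 2  ≥
x = 0, y = 2 ↦ 2  ≥
x = 1, y = 0 ↦ 2  ≥
x = 1, y = 1 ↦ 2  ≥
x = 1, y = 2 ↦ 2  ≥
x = 2, y = 0 ↦ 2  ≥
x = 2, y = 1 ↦ 2  ≥
x = 2, y = 2 ↦ 2  ≥
So 9 of the 9 assignments meet the threshold.

9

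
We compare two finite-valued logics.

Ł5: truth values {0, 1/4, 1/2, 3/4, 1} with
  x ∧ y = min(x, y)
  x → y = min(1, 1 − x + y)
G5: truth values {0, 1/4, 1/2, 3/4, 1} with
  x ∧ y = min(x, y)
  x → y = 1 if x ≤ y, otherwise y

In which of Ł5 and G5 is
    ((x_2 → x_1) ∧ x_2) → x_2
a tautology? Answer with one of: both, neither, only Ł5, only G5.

both

In Ł5: every assignment gives 1 — tautology.
In G5: every assignment gives 1 — tautology.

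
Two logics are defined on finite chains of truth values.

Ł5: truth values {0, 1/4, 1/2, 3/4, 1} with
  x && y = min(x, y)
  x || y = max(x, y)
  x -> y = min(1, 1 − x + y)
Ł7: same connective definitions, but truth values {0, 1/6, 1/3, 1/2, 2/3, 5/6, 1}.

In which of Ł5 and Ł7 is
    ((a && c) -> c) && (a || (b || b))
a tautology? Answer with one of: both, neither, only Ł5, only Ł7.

In Ł5: at a = 0, b = 0, c = 0 the value is 0 — not a tautology.
In Ł7: at a = 0, b = 0, c = 0 the value is 0 — not a tautology.

neither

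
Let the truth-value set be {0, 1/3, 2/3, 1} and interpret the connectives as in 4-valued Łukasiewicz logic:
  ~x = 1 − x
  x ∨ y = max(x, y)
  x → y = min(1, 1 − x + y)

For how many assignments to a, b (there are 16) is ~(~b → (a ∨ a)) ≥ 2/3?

a = 0, b = 0 ↦ 1  ≥
a = 0, b = 1/3 ↦ 2/3  ≥
a = 0, b = 2/3 ↦ 1/3  <
a = 0, b = 1 ↦ 0  <
a = 1/3, b = 0 ↦ 2/3  ≥
a = 1/3, b = 1/3 ↦ 1/3  <
a = 1/3, b = 2/3 ↦ 0  <
a = 1/3, b = 1 ↦ 0  <
a = 2/3, b = 0 ↦ 1/3  <
a = 2/3, b = 1/3 ↦ 0  <
a = 2/3, b = 2/3 ↦ 0  <
a = 2/3, b = 1 ↦ 0  <
a = 1, b = 0 ↦ 0  <
a = 1, b = 1/3 ↦ 0  <
a = 1, b = 2/3 ↦ 0  <
a = 1, b = 1 ↦ 0  <
So 3 of the 16 assignments meet the threshold.

3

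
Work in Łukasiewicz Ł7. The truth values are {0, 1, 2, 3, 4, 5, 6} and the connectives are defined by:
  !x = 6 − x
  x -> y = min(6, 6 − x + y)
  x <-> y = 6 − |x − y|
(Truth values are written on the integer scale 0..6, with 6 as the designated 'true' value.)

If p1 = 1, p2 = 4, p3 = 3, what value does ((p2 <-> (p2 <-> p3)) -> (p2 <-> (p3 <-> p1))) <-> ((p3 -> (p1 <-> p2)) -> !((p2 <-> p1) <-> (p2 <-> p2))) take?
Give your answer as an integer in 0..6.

3

p2 <-> p3 = 4 <-> 3 = 5
p2 <-> (p2 <-> p3) = 4 <-> 5 = 5
p3 <-> p1 = 3 <-> 1 = 4
p2 <-> (p3 <-> p1) = 4 <-> 4 = 6
(p2 <-> (p2 <-> p3)) -> (p2 <-> (p3 <-> p1)) = 5 -> 6 = 6
p1 <-> p2 = 1 <-> 4 = 3
p3 -> (p1 <-> p2) = 3 -> 3 = 6
p2 <-> p1 = 4 <-> 1 = 3
p2 <-> p2 = 4 <-> 4 = 6
(p2 <-> p1) <-> (p2 <-> p2) = 3 <-> 6 = 3
!((p2 <-> p1) <-> (p2 <-> p2)) = !3 = 3
(p3 -> (p1 <-> p2)) -> !((p2 <-> p1) <-> (p2 <-> p2)) = 6 -> 3 = 3
((p2 <-> (p2 <-> p3)) -> (p2 <-> (p3 <-> p1))) <-> ((p3 -> (p1 <-> p2)) -> !((p2 <-> p1) <-> (p2 <-> p2))) = 6 <-> 3 = 3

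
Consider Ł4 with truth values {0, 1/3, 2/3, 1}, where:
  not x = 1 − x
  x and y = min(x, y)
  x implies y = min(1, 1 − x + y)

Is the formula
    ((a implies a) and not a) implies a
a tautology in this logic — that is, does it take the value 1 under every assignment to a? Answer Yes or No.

Counterexample: take a = 0.
a implies a = 0 implies 0 = 1
not a = not 0 = 1
(a implies a) and not a = 1 and 1 = 1
((a implies a) and not a) implies a = 1 implies 0 = 0
This gives 0 ≠ 1.

No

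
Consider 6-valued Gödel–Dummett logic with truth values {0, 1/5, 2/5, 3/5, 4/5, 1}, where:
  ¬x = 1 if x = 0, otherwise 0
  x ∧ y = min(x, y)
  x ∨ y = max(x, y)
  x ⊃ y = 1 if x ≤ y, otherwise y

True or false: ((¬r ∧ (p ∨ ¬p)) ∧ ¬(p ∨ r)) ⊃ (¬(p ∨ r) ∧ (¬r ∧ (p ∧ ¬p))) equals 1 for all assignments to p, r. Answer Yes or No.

Counterexample: take p = 0, r = 0.
¬r = ¬0 = 1
¬p = ¬0 = 1
p ∨ ¬p = 0 ∨ 1 = 1
¬r ∧ (p ∨ ¬p) = 1 ∧ 1 = 1
p ∨ r = 0 ∨ 0 = 0
¬(p ∨ r) = ¬0 = 1
(¬r ∧ (p ∨ ¬p)) ∧ ¬(p ∨ r) = 1 ∧ 1 = 1
p ∨ r = 0 ∨ 0 = 0
¬(p ∨ r) = ¬0 = 1
¬r = ¬0 = 1
¬p = ¬0 = 1
p ∧ ¬p = 0 ∧ 1 = 0
¬r ∧ (p ∧ ¬p) = 1 ∧ 0 = 0
¬(p ∨ r) ∧ (¬r ∧ (p ∧ ¬p)) = 1 ∧ 0 = 0
((¬r ∧ (p ∨ ¬p)) ∧ ¬(p ∨ r)) ⊃ (¬(p ∨ r) ∧ (¬r ∧ (p ∧ ¬p))) = 1 ⊃ 0 = 0
This gives 0 ≠ 1.

No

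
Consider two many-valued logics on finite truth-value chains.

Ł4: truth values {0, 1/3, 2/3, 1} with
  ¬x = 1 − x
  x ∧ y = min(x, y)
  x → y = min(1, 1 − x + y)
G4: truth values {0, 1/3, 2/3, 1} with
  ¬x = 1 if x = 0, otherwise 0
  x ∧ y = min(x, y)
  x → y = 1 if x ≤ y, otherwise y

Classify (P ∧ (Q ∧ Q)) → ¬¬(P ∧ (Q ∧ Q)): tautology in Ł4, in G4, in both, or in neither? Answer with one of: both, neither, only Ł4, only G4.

both

In Ł4: every assignment gives 1 — tautology.
In G4: every assignment gives 1 — tautology.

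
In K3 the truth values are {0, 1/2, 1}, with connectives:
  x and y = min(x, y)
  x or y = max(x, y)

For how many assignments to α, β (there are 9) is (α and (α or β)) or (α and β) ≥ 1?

3

α = 0, β = 0 ↦ 0  <
α = 0, β = 1/2 ↦ 0  <
α = 0, β = 1 ↦ 0  <
α = 1/2, β = 0 ↦ 1/2  <
α = 1/2, β = 1/2 ↦ 1/2  <
α = 1/2, β = 1 ↦ 1/2  <
α = 1, β = 0 ↦ 1  ≥
α = 1, β = 1/2 ↦ 1  ≥
α = 1, β = 1 ↦ 1  ≥
So 3 of the 9 assignments meet the threshold.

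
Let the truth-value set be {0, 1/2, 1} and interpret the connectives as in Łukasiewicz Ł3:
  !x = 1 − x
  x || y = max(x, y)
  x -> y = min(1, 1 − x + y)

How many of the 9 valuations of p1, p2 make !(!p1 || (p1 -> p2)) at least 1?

1

p1 = 0, p2 = 0 ↦ 0  <
p1 = 0, p2 = 1/2 ↦ 0  <
p1 = 0, p2 = 1 ↦ 0  <
p1 = 1/2, p2 = 0 ↦ 1/2  <
p1 = 1/2, p2 = 1/2 ↦ 0  <
p1 = 1/2, p2 = 1 ↦ 0  <
p1 = 1, p2 = 0 ↦ 1  ≥
p1 = 1, p2 = 1/2 ↦ 1/2  <
p1 = 1, p2 = 1 ↦ 0  <
So 1 of the 9 assignments meets the threshold.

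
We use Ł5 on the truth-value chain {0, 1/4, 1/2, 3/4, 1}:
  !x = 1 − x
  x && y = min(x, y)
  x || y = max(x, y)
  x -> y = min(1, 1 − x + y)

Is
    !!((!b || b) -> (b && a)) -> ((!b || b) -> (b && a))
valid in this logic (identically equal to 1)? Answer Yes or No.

At a = 1/2, b = 1/2, for instance:
!b = !1/2 = 1/2
!b || b = 1/2 || 1/2 = 1/2
b && a = 1/2 && 1/2 = 1/2
(!b || b) -> (b && a) = 1/2 -> 1/2 = 1
!((!b || b) -> (b && a)) = !1 = 0
!!((!b || b) -> (b && a)) = !0 = 1
!!((!b || b) -> (b && a)) -> ((!b || b) -> (b && a)) = 1 -> 1 = 1
and checking the remaining 24 assignments likewise gives ≥ 1 in every case.

Yes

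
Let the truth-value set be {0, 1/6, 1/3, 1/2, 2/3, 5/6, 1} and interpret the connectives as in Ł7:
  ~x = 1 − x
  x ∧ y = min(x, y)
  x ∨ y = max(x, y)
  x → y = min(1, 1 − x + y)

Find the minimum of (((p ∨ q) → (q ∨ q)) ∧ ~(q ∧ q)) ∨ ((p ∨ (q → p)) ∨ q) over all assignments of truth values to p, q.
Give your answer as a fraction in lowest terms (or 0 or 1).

Take p = 0, q = 1/2:
p ∨ q = 0 ∨ 1/2 = 1/2
q ∨ q = 1/2 ∨ 1/2 = 1/2
(p ∨ q) → (q ∨ q) = 1/2 → 1/2 = 1
q ∧ q = 1/2 ∧ 1/2 = 1/2
~(q ∧ q) = ~1/2 = 1/2
((p ∨ q) → (q ∨ q)) ∧ ~(q ∧ q) = 1 ∧ 1/2 = 1/2
q → p = 1/2 → 0 = 1/2
p ∨ (q → p) = 0 ∨ 1/2 = 1/2
(p ∨ (q → p)) ∨ q = 1/2 ∨ 1/2 = 1/2
(((p ∨ q) → (q ∨ q)) ∧ ~(q ∧ q)) ∨ ((p ∨ (q → p)) ∨ q) = 1/2 ∨ 1/2 = 1/2
No assignment yields a value below 1/2, so this is the minimum.

1/2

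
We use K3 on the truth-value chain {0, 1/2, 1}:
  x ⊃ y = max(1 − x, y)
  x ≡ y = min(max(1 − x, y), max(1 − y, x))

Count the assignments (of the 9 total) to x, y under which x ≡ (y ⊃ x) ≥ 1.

x = 0, y = 0 ↦ 0  <
x = 0, y = 1/2 ↦ 1/2  <
x = 0, y = 1 ↦ 1  ≥
x = 1/2, y = 0 ↦ 1/2  <
x = 1/2, y = 1/2 ↦ 1/2  <
x = 1/2, y = 1 ↦ 1/2  <
x = 1, y = 0 ↦ 1  ≥
x = 1, y = 1/2 ↦ 1  ≥
x = 1, y = 1 ↦ 1  ≥
So 4 of the 9 assignments meet the threshold.

4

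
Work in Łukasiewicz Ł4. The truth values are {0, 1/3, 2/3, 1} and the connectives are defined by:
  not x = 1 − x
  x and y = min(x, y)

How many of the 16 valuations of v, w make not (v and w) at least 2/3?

12

v = 0, w = 0 ↦ 1  ≥
v = 0, w = 1/3 ↦ 1  ≥
v = 0, w = 2/3 ↦ 1  ≥
v = 0, w = 1 ↦ 1  ≥
v = 1/3, w = 0 ↦ 1  ≥
v = 1/3, w = 1/3 ↦ 2/3  ≥
v = 1/3, w = 2/3 ↦ 2/3  ≥
v = 1/3, w = 1 ↦ 2/3  ≥
v = 2/3, w = 0 ↦ 1  ≥
v = 2/3, w = 1/3 ↦ 2/3  ≥
v = 2/3, w = 2/3 ↦ 1/3  <
v = 2/3, w = 1 ↦ 1/3  <
v = 1, w = 0 ↦ 1  ≥
v = 1, w = 1/3 ↦ 2/3  ≥
v = 1, w = 2/3 ↦ 1/3  <
v = 1, w = 1 ↦ 0  <
So 12 of the 16 assignments meet the threshold.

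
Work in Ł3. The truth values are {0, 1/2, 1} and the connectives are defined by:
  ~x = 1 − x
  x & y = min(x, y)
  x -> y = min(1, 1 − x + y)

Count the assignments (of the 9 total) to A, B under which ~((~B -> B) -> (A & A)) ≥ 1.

A = 0, B = 0 ↦ 0  <
A = 0, B = 1/2 ↦ 1  ≥
A = 0, B = 1 ↦ 1  ≥
A = 1/2, B = 0 ↦ 0  <
A = 1/2, B = 1/2 ↦ 1/2  <
A = 1/2, B = 1 ↦ 1/2  <
A = 1, B = 0 ↦ 0  <
A = 1, B = 1/2 ↦ 0  <
A = 1, B = 1 ↦ 0  <
So 2 of the 9 assignments meet the threshold.

2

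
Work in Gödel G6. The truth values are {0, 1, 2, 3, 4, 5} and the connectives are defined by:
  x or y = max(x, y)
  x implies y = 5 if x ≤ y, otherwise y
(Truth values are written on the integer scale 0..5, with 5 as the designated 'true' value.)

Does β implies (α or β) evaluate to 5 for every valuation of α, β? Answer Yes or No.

At α = 4, β = 2, for instance:
α or β = 4 or 2 = 4
β implies (α or β) = 2 implies 4 = 5
and checking the remaining 35 assignments likewise gives ≥ 5 in every case.

Yes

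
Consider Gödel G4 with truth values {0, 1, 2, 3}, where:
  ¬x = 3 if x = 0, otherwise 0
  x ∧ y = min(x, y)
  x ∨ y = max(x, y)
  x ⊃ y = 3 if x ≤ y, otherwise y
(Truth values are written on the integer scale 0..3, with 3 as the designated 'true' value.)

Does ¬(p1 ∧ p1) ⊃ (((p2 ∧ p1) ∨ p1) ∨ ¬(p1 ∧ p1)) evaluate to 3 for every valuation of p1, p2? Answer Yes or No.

Yes

p1 = 0, p2 = 0 ↦ 3
p1 = 0, p2 = 1 ↦ 3
p1 = 0, p2 = 2 ↦ 3
p1 = 0, p2 = 3 ↦ 3
p1 = 1, p2 = 0 ↦ 3
p1 = 1, p2 = 1 ↦ 3
p1 = 1, p2 = 2 ↦ 3
p1 = 1, p2 = 3 ↦ 3
p1 = 2, p2 = 0 ↦ 3
p1 = 2, p2 = 1 ↦ 3
p1 = 2, p2 = 2 ↦ 3
p1 = 2, p2 = 3 ↦ 3
p1 = 3, p2 = 0 ↦ 3
p1 = 3, p2 = 1 ↦ 3
p1 = 3, p2 = 2 ↦ 3
p1 = 3, p2 = 3 ↦ 3
Every assignment gives a value ≥ 3.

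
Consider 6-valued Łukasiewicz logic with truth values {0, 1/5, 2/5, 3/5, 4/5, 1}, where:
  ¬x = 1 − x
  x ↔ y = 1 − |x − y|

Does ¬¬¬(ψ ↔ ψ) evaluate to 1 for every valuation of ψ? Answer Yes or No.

Counterexample: take ψ = 0.
ψ ↔ ψ = 0 ↔ 0 = 1
¬(ψ ↔ ψ) = ¬1 = 0
¬¬(ψ ↔ ψ) = ¬0 = 1
¬¬¬(ψ ↔ ψ) = ¬1 = 0
This gives 0 ≠ 1.

No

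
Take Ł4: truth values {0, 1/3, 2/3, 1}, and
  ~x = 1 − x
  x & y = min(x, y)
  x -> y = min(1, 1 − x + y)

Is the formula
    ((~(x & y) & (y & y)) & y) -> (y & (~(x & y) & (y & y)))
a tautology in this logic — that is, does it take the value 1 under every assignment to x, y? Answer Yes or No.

Yes

x = 0, y = 0 ↦ 1
x = 0, y = 1/3 ↦ 1
x = 0, y = 2/3 ↦ 1
x = 0, y = 1 ↦ 1
x = 1/3, y = 0 ↦ 1
x = 1/3, y = 1/3 ↦ 1
x = 1/3, y = 2/3 ↦ 1
x = 1/3, y = 1 ↦ 1
x = 2/3, y = 0 ↦ 1
x = 2/3, y = 1/3 ↦ 1
x = 2/3, y = 2/3 ↦ 1
x = 2/3, y = 1 ↦ 1
x = 1, y = 0 ↦ 1
x = 1, y = 1/3 ↦ 1
x = 1, y = 2/3 ↦ 1
x = 1, y = 1 ↦ 1
Every assignment gives a value ≥ 1.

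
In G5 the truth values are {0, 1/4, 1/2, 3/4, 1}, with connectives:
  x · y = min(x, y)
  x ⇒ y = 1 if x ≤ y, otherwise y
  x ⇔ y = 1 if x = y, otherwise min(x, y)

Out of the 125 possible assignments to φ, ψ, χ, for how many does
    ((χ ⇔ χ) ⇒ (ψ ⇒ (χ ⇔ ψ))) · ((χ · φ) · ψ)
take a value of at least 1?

1

value 1: 1 assignment (counts)
value 3/4: 7 assignments
value 1/2: 19 assignments
value 1/4: 37 assignments
value 0: 61 assignments
So 1 of the 125 assignments meets the threshold.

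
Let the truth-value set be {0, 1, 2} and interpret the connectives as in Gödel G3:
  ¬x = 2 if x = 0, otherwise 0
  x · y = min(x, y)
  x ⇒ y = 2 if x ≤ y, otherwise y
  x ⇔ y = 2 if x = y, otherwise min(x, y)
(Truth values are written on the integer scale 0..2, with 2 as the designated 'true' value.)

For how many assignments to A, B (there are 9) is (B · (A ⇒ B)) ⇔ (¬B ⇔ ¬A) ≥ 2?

4

A = 0, B = 0 ↦ 0  <
A = 0, B = 1 ↦ 0  <
A = 0, B = 2 ↦ 0  <
A = 1, B = 0 ↦ 2  ≥
A = 1, B = 1 ↦ 1  <
A = 1, B = 2 ↦ 2  ≥
A = 2, B = 0 ↦ 2  ≥
A = 2, B = 1 ↦ 1  <
A = 2, B = 2 ↦ 2  ≥
So 4 of the 9 assignments meet the threshold.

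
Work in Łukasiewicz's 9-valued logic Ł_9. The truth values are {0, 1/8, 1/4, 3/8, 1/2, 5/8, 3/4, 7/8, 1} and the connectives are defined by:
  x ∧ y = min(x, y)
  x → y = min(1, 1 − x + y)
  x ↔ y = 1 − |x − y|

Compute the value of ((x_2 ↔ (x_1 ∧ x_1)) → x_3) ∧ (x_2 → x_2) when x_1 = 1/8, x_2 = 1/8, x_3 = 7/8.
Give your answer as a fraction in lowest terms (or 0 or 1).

7/8

x_1 ∧ x_1 = 1/8 ∧ 1/8 = 1/8
x_2 ↔ (x_1 ∧ x_1) = 1/8 ↔ 1/8 = 1
(x_2 ↔ (x_1 ∧ x_1)) → x_3 = 1 → 7/8 = 7/8
x_2 → x_2 = 1/8 → 1/8 = 1
((x_2 ↔ (x_1 ∧ x_1)) → x_3) ∧ (x_2 → x_2) = 7/8 ∧ 1 = 7/8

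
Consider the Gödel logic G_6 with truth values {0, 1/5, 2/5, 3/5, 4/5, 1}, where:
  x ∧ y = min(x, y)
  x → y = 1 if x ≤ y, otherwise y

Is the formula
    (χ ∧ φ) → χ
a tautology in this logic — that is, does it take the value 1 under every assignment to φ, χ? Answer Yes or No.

At φ = 4/5, χ = 2/5, for instance:
χ ∧ φ = 2/5 ∧ 4/5 = 2/5
(χ ∧ φ) → χ = 2/5 → 2/5 = 1
and checking the remaining 35 assignments likewise gives ≥ 1 in every case.

Yes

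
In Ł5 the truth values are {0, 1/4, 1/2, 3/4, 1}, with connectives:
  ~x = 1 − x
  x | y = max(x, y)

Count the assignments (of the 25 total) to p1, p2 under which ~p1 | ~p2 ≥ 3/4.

value 1: 9 assignments (counts)
value 3/4: 7 assignments (counts)
value 1/2: 5 assignments
value 1/4: 3 assignments
value 0: 1 assignment
So 16 of the 25 assignments meet the threshold.

16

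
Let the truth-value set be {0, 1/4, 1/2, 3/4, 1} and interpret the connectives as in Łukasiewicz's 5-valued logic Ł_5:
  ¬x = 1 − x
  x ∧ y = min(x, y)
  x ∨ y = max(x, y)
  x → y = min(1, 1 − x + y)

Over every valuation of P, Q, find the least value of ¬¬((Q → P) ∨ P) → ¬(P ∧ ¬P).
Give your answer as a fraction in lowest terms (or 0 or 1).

Take P = 1/2, Q = 0:
Q → P = 0 → 1/2 = 1
(Q → P) ∨ P = 1 ∨ 1/2 = 1
¬((Q → P) ∨ P) = ¬1 = 0
¬¬((Q → P) ∨ P) = ¬0 = 1
¬P = ¬1/2 = 1/2
P ∧ ¬P = 1/2 ∧ 1/2 = 1/2
¬(P ∧ ¬P) = ¬1/2 = 1/2
¬¬((Q → P) ∨ P) → ¬(P ∧ ¬P) = 1 → 1/2 = 1/2
No assignment yields a value below 1/2, so this is the minimum.

1/2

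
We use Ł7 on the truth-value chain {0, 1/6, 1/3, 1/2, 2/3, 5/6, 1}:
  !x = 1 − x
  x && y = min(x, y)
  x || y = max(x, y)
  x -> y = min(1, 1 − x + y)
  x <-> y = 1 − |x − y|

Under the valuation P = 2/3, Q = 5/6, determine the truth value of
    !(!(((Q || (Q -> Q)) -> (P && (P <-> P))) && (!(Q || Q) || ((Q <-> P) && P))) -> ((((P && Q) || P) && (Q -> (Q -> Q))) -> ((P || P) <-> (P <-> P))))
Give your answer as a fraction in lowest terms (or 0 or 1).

Q -> Q = 5/6 -> 5/6 = 1
Q || (Q -> Q) = 5/6 || 1 = 1
P <-> P = 2/3 <-> 2/3 = 1
P && (P <-> P) = 2/3 && 1 = 2/3
(Q || (Q -> Q)) -> (P && (P <-> P)) = 1 -> 2/3 = 2/3
Q || Q = 5/6 || 5/6 = 5/6
!(Q || Q) = !5/6 = 1/6
Q <-> P = 5/6 <-> 2/3 = 5/6
(Q <-> P) && P = 5/6 && 2/3 = 2/3
!(Q || Q) || ((Q <-> P) && P) = 1/6 || 2/3 = 2/3
((Q || (Q -> Q)) -> (P && (P <-> P))) && (!(Q || Q) || ((Q <-> P) && P)) = 2/3 && 2/3 = 2/3
!(((Q || (Q -> Q)) -> (P && (P <-> P))) && (!(Q || Q) || ((Q <-> P) && P))) = !2/3 = 1/3
P && Q = 2/3 && 5/6 = 2/3
(P && Q) || P = 2/3 || 2/3 = 2/3
Q -> Q = 5/6 -> 5/6 = 1
Q -> (Q -> Q) = 5/6 -> 1 = 1
((P && Q) || P) && (Q -> (Q -> Q)) = 2/3 && 1 = 2/3
P || P = 2/3 || 2/3 = 2/3
P <-> P = 2/3 <-> 2/3 = 1
(P || P) <-> (P <-> P) = 2/3 <-> 1 = 2/3
(((P && Q) || P) && (Q -> (Q -> Q))) -> ((P || P) <-> (P <-> P)) = 2/3 -> 2/3 = 1
!(((Q || (Q -> Q)) -> (P && (P <-> P))) && (!(Q || Q) || ((Q <-> P) && P))) -> ((((P && Q) || P) && (Q -> (Q -> Q))) -> ((P || P) <-> (P <-> P))) = 1/3 -> 1 = 1
!(!(((Q || (Q -> Q)) -> (P && (P <-> P))) && (!(Q || Q) || ((Q <-> P) && P))) -> ((((P && Q) || P) && (Q -> (Q -> Q))) -> ((P || P) <-> (P <-> P)))) = !1 = 0

0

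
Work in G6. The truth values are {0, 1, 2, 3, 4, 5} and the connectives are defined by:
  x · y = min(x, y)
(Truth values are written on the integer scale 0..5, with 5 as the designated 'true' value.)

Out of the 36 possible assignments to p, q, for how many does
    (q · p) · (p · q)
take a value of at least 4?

value 5: 1 assignment (counts)
value 4: 3 assignments (counts)
value 3: 5 assignments
value 2: 7 assignments
value 1: 9 assignments
value 0: 11 assignments
So 4 of the 36 assignments meet the threshold.

4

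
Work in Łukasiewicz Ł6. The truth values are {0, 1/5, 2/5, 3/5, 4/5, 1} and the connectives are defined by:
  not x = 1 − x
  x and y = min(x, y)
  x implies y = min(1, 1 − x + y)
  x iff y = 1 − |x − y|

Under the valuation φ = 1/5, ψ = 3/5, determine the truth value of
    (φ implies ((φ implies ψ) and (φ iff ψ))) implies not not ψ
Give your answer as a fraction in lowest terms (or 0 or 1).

3/5

φ implies ψ = 1/5 implies 3/5 = 1
φ iff ψ = 1/5 iff 3/5 = 3/5
(φ implies ψ) and (φ iff ψ) = 1 and 3/5 = 3/5
φ implies ((φ implies ψ) and (φ iff ψ)) = 1/5 implies 3/5 = 1
not ψ = not 3/5 = 2/5
not not ψ = not 2/5 = 3/5
(φ implies ((φ implies ψ) and (φ iff ψ))) implies not not ψ = 1 implies 3/5 = 3/5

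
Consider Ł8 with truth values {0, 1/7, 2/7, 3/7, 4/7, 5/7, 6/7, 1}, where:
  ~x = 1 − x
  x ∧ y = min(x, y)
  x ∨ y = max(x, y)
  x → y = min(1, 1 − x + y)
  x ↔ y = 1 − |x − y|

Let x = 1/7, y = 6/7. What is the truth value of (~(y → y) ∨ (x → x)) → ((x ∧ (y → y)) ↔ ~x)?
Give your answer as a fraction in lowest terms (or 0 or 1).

y → y = 6/7 → 6/7 = 1
~(y → y) = ~1 = 0
x → x = 1/7 → 1/7 = 1
~(y → y) ∨ (x → x) = 0 ∨ 1 = 1
y → y = 6/7 → 6/7 = 1
x ∧ (y → y) = 1/7 ∧ 1 = 1/7
~x = ~1/7 = 6/7
(x ∧ (y → y)) ↔ ~x = 1/7 ↔ 6/7 = 2/7
(~(y → y) ∨ (x → x)) → ((x ∧ (y → y)) ↔ ~x) = 1 → 2/7 = 2/7

2/7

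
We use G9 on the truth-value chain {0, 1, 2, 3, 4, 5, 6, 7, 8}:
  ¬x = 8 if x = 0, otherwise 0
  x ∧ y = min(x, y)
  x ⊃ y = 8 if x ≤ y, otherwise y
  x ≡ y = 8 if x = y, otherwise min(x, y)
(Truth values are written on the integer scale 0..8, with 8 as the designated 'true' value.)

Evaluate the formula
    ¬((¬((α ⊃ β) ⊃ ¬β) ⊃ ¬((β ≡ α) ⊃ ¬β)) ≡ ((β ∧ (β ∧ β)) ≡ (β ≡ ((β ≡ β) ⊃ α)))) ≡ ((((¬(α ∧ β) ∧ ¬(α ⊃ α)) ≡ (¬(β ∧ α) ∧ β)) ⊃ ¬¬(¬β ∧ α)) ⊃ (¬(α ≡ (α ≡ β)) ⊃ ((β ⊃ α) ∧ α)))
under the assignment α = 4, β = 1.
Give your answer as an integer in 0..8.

α ⊃ β = 4 ⊃ 1 = 1
¬β = ¬1 = 0
(α ⊃ β) ⊃ ¬β = 1 ⊃ 0 = 0
¬((α ⊃ β) ⊃ ¬β) = ¬0 = 8
β ≡ α = 1 ≡ 4 = 1
¬β = ¬1 = 0
(β ≡ α) ⊃ ¬β = 1 ⊃ 0 = 0
¬((β ≡ α) ⊃ ¬β) = ¬0 = 8
¬((α ⊃ β) ⊃ ¬β) ⊃ ¬((β ≡ α) ⊃ ¬β) = 8 ⊃ 8 = 8
β ∧ β = 1 ∧ 1 = 1
β ∧ (β ∧ β) = 1 ∧ 1 = 1
β ≡ β = 1 ≡ 1 = 8
(β ≡ β) ⊃ α = 8 ⊃ 4 = 4
β ≡ ((β ≡ β) ⊃ α) = 1 ≡ 4 = 1
(β ∧ (β ∧ β)) ≡ (β ≡ ((β ≡ β) ⊃ α)) = 1 ≡ 1 = 8
(¬((α ⊃ β) ⊃ ¬β) ⊃ ¬((β ≡ α) ⊃ ¬β)) ≡ ((β ∧ (β ∧ β)) ≡ (β ≡ ((β ≡ β) ⊃ α))) = 8 ≡ 8 = 8
¬((¬((α ⊃ β) ⊃ ¬β) ⊃ ¬((β ≡ α) ⊃ ¬β)) ≡ ((β ∧ (β ∧ β)) ≡ (β ≡ ((β ≡ β) ⊃ α)))) = ¬8 = 0
α ∧ β = 4 ∧ 1 = 1
¬(α ∧ β) = ¬1 = 0
α ⊃ α = 4 ⊃ 4 = 8
¬(α ⊃ α) = ¬8 = 0
¬(α ∧ β) ∧ ¬(α ⊃ α) = 0 ∧ 0 = 0
β ∧ α = 1 ∧ 4 = 1
¬(β ∧ α) = ¬1 = 0
¬(β ∧ α) ∧ β = 0 ∧ 1 = 0
(¬(α ∧ β) ∧ ¬(α ⊃ α)) ≡ (¬(β ∧ α) ∧ β) = 0 ≡ 0 = 8
¬β = ¬1 = 0
¬β ∧ α = 0 ∧ 4 = 0
¬(¬β ∧ α) = ¬0 = 8
¬¬(¬β ∧ α) = ¬8 = 0
((¬(α ∧ β) ∧ ¬(α ⊃ α)) ≡ (¬(β ∧ α) ∧ β)) ⊃ ¬¬(¬β ∧ α) = 8 ⊃ 0 = 0
α ≡ β = 4 ≡ 1 = 1
α ≡ (α ≡ β) = 4 ≡ 1 = 1
¬(α ≡ (α ≡ β)) = ¬1 = 0
β ⊃ α = 1 ⊃ 4 = 8
(β ⊃ α) ∧ α = 8 ∧ 4 = 4
¬(α ≡ (α ≡ β)) ⊃ ((β ⊃ α) ∧ α) = 0 ⊃ 4 = 8
(((¬(α ∧ β) ∧ ¬(α ⊃ α)) ≡ (¬(β ∧ α) ∧ β)) ⊃ ¬¬(¬β ∧ α)) ⊃ (¬(α ≡ (α ≡ β)) ⊃ ((β ⊃ α) ∧ α)) = 0 ⊃ 8 = 8
¬((¬((α ⊃ β) ⊃ ¬β) ⊃ ¬((β ≡ α) ⊃ ¬β)) ≡ ((β ∧ (β ∧ β)) ≡ (β ≡ ((β ≡ β) ⊃ α)))) ≡ ((((¬(α ∧ β) ∧ ¬(α ⊃ α)) ≡ (¬(β ∧ α) ∧ β)) ⊃ ¬¬(¬β ∧ α)) ⊃ (¬(α ≡ (α ≡ β)) ⊃ ((β ⊃ α) ∧ α))) = 0 ≡ 8 = 0

0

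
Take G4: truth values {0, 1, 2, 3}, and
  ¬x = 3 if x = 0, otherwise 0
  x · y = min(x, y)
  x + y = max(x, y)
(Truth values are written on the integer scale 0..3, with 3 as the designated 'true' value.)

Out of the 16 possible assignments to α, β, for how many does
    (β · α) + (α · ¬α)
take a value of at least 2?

α = 0, β = 0 ↦ 0  <
α = 0, β = 1 ↦ 0  <
α = 0, β = 2 ↦ 0  <
α = 0, β = 3 ↦ 0  <
α = 1, β = 0 ↦ 0  <
α = 1, β = 1 ↦ 1  <
α = 1, β = 2 ↦ 1  <
α = 1, β = 3 ↦ 1  <
α = 2, β = 0 ↦ 0  <
α = 2, β = 1 ↦ 1  <
α = 2, β = 2 ↦ 2  ≥
α = 2, β = 3 ↦ 2  ≥
α = 3, β = 0 ↦ 0  <
α = 3, β = 1 ↦ 1  <
α = 3, β = 2 ↦ 2  ≥
α = 3, β = 3 ↦ 3  ≥
So 4 of the 16 assignments meet the threshold.

4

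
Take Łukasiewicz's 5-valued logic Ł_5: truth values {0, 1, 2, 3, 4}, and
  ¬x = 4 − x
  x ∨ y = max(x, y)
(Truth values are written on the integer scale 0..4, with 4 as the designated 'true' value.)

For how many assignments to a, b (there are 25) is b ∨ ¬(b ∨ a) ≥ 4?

value 4: 6 assignments (counts)
value 3: 8 assignments
value 2: 7 assignments
value 1: 3 assignments
value 0: 1 assignment
So 6 of the 25 assignments meet the threshold.

6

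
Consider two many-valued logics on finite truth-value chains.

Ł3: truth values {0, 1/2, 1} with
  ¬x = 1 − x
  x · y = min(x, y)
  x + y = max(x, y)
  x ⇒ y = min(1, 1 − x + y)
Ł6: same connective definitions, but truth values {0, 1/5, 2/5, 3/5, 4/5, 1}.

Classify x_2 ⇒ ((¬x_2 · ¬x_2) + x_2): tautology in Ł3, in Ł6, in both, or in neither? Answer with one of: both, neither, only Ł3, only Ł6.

In Ł3: every assignment gives 1 — tautology.
In Ł6: every assignment gives 1 — tautology.

both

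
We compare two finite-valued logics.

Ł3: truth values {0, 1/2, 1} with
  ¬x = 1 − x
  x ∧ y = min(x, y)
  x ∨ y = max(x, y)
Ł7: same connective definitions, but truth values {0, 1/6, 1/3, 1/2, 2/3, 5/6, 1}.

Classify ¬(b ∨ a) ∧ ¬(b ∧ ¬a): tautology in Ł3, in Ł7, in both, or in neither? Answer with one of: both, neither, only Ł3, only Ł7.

In Ł3: at a = 0, b = 1/2 the value is 1/2 — not a tautology.
In Ł7: at a = 0, b = 1/6 the value is 5/6 — not a tautology.

neither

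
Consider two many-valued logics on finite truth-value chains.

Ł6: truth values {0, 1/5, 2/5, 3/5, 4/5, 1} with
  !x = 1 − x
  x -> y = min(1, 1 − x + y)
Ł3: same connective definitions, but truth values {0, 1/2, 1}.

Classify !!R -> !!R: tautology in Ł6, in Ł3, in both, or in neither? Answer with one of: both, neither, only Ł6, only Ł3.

both

In Ł6: every assignment gives 1 — tautology.
In Ł3: every assignment gives 1 — tautology.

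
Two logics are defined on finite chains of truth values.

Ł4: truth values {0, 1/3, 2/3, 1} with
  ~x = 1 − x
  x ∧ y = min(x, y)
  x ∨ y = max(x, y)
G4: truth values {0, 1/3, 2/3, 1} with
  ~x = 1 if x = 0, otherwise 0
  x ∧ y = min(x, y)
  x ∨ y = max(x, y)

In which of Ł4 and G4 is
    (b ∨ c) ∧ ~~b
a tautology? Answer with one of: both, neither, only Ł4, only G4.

In Ł4: at b = 0, c = 0 the value is 0 — not a tautology.
In G4: at b = 0, c = 0 the value is 0 — not a tautology.

neither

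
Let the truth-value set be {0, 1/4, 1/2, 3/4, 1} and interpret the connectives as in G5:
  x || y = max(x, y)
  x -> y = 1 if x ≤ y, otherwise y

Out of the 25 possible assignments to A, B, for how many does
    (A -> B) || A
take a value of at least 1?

value 1: 19 assignments (counts)
value 3/4: 3 assignments
value 1/2: 2 assignments
value 1/4: 1 assignment
So 19 of the 25 assignments meet the threshold.

19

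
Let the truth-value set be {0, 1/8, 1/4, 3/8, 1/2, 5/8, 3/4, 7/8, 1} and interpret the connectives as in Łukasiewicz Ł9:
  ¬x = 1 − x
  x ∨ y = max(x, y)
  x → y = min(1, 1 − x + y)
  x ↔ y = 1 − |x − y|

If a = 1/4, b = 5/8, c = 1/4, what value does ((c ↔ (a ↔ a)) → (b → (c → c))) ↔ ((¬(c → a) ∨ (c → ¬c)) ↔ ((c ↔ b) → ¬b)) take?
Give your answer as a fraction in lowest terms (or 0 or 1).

a ↔ a = 1/4 ↔ 1/4 = 1
c ↔ (a ↔ a) = 1/4 ↔ 1 = 1/4
c → c = 1/4 → 1/4 = 1
b → (c → c) = 5/8 → 1 = 1
(c ↔ (a ↔ a)) → (b → (c → c)) = 1/4 → 1 = 1
c → a = 1/4 → 1/4 = 1
¬(c → a) = ¬1 = 0
¬c = ¬1/4 = 3/4
c → ¬c = 1/4 → 3/4 = 1
¬(c → a) ∨ (c → ¬c) = 0 ∨ 1 = 1
c ↔ b = 1/4 ↔ 5/8 = 5/8
¬b = ¬5/8 = 3/8
(c ↔ b) → ¬b = 5/8 → 3/8 = 3/4
(¬(c → a) ∨ (c → ¬c)) ↔ ((c ↔ b) → ¬b) = 1 ↔ 3/4 = 3/4
((c ↔ (a ↔ a)) → (b → (c → c))) ↔ ((¬(c → a) ∨ (c → ¬c)) ↔ ((c ↔ b) → ¬b)) = 1 ↔ 3/4 = 3/4

3/4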